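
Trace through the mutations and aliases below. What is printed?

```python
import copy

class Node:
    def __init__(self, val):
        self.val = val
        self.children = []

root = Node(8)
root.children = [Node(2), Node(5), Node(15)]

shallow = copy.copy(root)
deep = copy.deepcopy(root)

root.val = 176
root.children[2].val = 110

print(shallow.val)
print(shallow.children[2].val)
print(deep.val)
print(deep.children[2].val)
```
8
110
8
15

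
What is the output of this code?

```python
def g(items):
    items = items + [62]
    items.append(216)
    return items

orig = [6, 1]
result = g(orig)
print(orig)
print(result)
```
[6, 1]
[6, 1, 62, 216]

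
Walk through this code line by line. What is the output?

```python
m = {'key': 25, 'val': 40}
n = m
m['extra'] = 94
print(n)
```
{'key': 25, 'val': 40, 'extra': 94}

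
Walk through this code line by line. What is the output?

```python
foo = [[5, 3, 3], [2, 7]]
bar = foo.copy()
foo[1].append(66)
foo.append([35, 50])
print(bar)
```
[[5, 3, 3], [2, 7, 66]]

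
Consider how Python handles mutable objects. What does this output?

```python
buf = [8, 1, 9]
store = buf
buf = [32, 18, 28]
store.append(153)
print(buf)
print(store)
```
[32, 18, 28]
[8, 1, 9, 153]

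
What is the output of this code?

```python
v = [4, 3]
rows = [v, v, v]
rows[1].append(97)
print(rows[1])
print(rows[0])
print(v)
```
[4, 3, 97]
[4, 3, 97]
[4, 3, 97]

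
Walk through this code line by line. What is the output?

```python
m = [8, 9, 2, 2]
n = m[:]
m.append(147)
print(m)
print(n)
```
[8, 9, 2, 2, 147]
[8, 9, 2, 2]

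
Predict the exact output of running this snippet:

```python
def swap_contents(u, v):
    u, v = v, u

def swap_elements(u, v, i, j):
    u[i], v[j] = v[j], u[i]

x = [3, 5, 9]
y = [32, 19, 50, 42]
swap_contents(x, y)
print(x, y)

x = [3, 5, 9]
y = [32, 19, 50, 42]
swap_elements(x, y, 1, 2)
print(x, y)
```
[3, 5, 9] [32, 19, 50, 42]
[3, 50, 9] [32, 19, 5, 42]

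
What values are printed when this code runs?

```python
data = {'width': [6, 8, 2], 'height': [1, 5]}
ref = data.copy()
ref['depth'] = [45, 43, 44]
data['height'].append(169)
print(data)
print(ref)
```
{'width': [6, 8, 2], 'height': [1, 5, 169]}
{'width': [6, 8, 2], 'height': [1, 5, 169], 'depth': [45, 43, 44]}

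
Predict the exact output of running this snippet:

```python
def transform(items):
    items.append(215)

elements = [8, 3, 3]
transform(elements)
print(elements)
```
[8, 3, 3, 215]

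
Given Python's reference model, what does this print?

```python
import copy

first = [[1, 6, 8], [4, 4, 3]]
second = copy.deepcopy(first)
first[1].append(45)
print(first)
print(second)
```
[[1, 6, 8], [4, 4, 3, 45]]
[[1, 6, 8], [4, 4, 3]]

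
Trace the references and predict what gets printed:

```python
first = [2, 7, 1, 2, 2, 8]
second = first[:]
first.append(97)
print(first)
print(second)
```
[2, 7, 1, 2, 2, 8, 97]
[2, 7, 1, 2, 2, 8]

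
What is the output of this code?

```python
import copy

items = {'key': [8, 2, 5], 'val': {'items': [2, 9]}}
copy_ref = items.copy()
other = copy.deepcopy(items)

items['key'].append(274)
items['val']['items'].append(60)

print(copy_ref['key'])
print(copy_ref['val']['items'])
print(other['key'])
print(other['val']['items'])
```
[8, 2, 5, 274]
[2, 9, 60]
[8, 2, 5]
[2, 9]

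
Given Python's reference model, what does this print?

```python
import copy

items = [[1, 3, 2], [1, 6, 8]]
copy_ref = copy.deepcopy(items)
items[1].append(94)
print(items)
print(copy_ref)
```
[[1, 3, 2], [1, 6, 8, 94]]
[[1, 3, 2], [1, 6, 8]]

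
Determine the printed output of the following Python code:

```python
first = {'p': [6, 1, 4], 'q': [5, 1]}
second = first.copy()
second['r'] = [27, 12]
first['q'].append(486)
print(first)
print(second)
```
{'p': [6, 1, 4], 'q': [5, 1, 486]}
{'p': [6, 1, 4], 'q': [5, 1, 486], 'r': [27, 12]}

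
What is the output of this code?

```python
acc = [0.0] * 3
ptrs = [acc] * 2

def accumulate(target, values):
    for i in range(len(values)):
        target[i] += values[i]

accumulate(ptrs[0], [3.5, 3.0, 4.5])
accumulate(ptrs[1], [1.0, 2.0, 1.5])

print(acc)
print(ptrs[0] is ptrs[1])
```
[4.5, 5.0, 6.0]
True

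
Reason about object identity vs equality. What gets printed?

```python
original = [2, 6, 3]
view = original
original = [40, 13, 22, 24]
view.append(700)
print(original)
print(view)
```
[40, 13, 22, 24]
[2, 6, 3, 700]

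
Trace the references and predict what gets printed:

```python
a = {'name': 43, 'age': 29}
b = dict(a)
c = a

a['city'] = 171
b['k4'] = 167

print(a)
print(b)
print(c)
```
{'name': 43, 'age': 29, 'city': 171}
{'name': 43, 'age': 29, 'k4': 167}
{'name': 43, 'age': 29, 'city': 171}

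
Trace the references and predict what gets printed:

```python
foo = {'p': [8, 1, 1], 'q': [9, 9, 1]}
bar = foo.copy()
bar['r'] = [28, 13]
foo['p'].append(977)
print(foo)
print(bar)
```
{'p': [8, 1, 1, 977], 'q': [9, 9, 1]}
{'p': [8, 1, 1, 977], 'q': [9, 9, 1], 'r': [28, 13]}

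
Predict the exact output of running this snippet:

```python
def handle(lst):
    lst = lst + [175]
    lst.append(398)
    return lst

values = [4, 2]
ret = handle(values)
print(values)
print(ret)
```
[4, 2]
[4, 2, 175, 398]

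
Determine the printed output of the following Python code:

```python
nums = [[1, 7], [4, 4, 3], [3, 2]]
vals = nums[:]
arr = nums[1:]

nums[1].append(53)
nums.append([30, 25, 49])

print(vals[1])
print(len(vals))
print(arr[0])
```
[4, 4, 3, 53]
3
[4, 4, 3, 53]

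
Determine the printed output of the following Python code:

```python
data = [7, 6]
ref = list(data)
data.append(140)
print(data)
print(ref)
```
[7, 6, 140]
[7, 6]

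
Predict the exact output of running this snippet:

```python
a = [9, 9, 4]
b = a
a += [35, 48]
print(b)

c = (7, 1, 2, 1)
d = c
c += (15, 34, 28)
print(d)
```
[9, 9, 4, 35, 48]
(7, 1, 2, 1)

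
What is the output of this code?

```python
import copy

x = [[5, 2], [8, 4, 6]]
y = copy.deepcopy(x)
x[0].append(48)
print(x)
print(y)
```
[[5, 2, 48], [8, 4, 6]]
[[5, 2], [8, 4, 6]]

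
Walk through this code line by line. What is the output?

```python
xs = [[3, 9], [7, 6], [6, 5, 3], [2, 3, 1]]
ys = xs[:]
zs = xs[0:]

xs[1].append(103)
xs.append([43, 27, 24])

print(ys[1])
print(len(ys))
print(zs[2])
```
[7, 6, 103]
4
[6, 5, 3]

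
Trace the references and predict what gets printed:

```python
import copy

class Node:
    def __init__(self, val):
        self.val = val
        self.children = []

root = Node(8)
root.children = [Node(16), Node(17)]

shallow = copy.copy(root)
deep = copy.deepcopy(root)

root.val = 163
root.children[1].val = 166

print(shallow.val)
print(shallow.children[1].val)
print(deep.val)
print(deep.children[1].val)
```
8
166
8
17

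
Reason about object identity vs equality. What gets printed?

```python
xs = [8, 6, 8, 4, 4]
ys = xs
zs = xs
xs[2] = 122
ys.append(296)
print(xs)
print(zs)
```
[8, 6, 122, 4, 4, 296]
[8, 6, 122, 4, 4, 296]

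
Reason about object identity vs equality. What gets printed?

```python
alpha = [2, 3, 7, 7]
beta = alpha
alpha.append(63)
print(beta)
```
[2, 3, 7, 7, 63]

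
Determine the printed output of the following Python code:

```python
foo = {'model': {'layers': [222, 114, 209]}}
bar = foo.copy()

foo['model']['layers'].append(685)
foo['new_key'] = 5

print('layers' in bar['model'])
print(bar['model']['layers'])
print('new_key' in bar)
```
True
[222, 114, 209, 685]
False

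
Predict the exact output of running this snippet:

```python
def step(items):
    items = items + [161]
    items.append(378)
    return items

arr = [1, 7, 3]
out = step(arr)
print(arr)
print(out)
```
[1, 7, 3]
[1, 7, 3, 161, 378]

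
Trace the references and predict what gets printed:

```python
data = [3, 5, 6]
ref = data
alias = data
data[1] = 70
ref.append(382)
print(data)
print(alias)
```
[3, 70, 6, 382]
[3, 70, 6, 382]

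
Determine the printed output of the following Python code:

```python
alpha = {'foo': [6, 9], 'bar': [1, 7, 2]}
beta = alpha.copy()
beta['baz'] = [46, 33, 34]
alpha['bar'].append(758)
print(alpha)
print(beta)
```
{'foo': [6, 9], 'bar': [1, 7, 2, 758]}
{'foo': [6, 9], 'bar': [1, 7, 2, 758], 'baz': [46, 33, 34]}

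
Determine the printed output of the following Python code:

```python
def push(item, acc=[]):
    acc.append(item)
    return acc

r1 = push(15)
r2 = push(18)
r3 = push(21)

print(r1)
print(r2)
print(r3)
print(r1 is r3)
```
[15, 18, 21]
[15, 18, 21]
[15, 18, 21]
True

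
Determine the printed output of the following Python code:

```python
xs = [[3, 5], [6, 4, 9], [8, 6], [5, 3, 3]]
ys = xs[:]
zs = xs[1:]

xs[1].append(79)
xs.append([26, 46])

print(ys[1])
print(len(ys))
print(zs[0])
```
[6, 4, 9, 79]
4
[6, 4, 9, 79]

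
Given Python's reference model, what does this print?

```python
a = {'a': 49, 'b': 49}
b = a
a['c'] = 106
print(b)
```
{'a': 49, 'b': 49, 'c': 106}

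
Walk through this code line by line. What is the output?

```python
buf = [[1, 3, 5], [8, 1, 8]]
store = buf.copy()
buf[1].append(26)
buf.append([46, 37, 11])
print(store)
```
[[1, 3, 5], [8, 1, 8, 26]]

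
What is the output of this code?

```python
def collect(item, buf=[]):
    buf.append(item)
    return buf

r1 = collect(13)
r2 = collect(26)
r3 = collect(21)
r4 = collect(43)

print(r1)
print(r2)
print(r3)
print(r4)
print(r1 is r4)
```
[13, 26, 21, 43]
[13, 26, 21, 43]
[13, 26, 21, 43]
[13, 26, 21, 43]
True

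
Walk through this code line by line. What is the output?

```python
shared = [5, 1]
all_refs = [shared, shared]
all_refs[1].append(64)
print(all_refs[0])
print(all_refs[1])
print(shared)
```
[5, 1, 64]
[5, 1, 64]
[5, 1, 64]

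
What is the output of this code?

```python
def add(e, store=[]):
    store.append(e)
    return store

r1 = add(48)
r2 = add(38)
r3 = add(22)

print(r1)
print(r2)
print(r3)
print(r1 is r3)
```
[48, 38, 22]
[48, 38, 22]
[48, 38, 22]
True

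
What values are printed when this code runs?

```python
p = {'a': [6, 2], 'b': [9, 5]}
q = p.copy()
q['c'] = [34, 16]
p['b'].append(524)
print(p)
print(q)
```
{'a': [6, 2], 'b': [9, 5, 524]}
{'a': [6, 2], 'b': [9, 5, 524], 'c': [34, 16]}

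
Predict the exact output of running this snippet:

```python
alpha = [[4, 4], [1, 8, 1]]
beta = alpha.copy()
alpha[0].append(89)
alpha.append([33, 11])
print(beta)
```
[[4, 4, 89], [1, 8, 1]]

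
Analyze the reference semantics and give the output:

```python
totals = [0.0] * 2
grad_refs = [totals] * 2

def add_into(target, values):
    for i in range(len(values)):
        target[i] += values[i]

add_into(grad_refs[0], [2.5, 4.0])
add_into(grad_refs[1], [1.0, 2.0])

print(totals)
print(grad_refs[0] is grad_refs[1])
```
[3.5, 6.0]
True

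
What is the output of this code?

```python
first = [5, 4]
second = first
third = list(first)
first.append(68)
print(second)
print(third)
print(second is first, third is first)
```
[5, 4, 68]
[5, 4]
True False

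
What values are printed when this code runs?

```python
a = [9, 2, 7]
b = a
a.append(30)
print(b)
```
[9, 2, 7, 30]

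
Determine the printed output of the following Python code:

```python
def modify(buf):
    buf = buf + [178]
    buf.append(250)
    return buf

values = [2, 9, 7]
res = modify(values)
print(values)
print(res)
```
[2, 9, 7]
[2, 9, 7, 178, 250]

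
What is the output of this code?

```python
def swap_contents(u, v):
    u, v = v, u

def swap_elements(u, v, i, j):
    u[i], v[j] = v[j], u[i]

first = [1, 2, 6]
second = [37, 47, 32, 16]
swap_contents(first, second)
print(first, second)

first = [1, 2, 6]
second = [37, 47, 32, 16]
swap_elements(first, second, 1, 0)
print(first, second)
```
[1, 2, 6] [37, 47, 32, 16]
[1, 37, 6] [2, 47, 32, 16]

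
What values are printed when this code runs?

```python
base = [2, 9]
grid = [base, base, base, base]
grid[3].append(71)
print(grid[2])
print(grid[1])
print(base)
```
[2, 9, 71]
[2, 9, 71]
[2, 9, 71]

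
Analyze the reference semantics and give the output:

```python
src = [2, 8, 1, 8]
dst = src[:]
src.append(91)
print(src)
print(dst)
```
[2, 8, 1, 8, 91]
[2, 8, 1, 8]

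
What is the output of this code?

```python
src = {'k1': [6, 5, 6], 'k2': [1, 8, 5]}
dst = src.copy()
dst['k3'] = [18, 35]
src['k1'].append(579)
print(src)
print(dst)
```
{'k1': [6, 5, 6, 579], 'k2': [1, 8, 5]}
{'k1': [6, 5, 6, 579], 'k2': [1, 8, 5], 'k3': [18, 35]}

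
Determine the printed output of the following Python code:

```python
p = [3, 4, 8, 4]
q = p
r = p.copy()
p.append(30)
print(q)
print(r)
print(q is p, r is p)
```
[3, 4, 8, 4, 30]
[3, 4, 8, 4]
True False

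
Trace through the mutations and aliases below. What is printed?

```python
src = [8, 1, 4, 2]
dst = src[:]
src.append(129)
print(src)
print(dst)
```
[8, 1, 4, 2, 129]
[8, 1, 4, 2]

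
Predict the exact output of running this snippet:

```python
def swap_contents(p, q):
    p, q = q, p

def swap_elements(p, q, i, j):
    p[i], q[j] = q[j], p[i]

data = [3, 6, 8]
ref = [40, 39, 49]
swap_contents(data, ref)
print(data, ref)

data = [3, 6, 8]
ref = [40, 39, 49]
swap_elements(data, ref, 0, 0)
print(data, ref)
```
[3, 6, 8] [40, 39, 49]
[40, 6, 8] [3, 39, 49]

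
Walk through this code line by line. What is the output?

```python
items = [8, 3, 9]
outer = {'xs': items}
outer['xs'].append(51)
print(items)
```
[8, 3, 9, 51]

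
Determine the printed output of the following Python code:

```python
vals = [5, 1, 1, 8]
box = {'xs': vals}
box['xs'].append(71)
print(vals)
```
[5, 1, 1, 8, 71]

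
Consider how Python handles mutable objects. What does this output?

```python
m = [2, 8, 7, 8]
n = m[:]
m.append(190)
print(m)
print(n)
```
[2, 8, 7, 8, 190]
[2, 8, 7, 8]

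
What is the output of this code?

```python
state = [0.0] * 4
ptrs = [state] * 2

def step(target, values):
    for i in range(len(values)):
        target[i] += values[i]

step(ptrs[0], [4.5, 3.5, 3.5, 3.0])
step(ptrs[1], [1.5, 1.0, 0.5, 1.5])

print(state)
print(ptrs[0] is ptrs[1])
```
[6.0, 4.5, 4.0, 4.5]
True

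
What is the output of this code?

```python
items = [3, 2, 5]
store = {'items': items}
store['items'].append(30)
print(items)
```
[3, 2, 5, 30]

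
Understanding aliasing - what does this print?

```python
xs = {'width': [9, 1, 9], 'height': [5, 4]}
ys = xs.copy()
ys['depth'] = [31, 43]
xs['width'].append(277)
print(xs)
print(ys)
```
{'width': [9, 1, 9, 277], 'height': [5, 4]}
{'width': [9, 1, 9, 277], 'height': [5, 4], 'depth': [31, 43]}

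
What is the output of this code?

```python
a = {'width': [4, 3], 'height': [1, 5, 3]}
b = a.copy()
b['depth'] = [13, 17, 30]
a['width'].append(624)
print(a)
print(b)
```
{'width': [4, 3, 624], 'height': [1, 5, 3]}
{'width': [4, 3, 624], 'height': [1, 5, 3], 'depth': [13, 17, 30]}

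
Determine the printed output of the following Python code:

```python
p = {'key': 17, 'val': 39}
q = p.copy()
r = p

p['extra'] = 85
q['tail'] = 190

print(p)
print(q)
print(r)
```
{'key': 17, 'val': 39, 'extra': 85}
{'key': 17, 'val': 39, 'tail': 190}
{'key': 17, 'val': 39, 'extra': 85}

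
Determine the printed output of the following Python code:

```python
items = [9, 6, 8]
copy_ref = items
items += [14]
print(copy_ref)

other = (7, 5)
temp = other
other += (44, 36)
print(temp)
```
[9, 6, 8, 14]
(7, 5)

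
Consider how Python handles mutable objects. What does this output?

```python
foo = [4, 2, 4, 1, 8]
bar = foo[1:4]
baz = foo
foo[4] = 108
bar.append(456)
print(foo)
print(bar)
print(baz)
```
[4, 2, 4, 1, 108]
[2, 4, 1, 456]
[4, 2, 4, 1, 108]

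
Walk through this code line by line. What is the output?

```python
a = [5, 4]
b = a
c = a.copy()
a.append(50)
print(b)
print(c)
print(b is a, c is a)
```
[5, 4, 50]
[5, 4]
True False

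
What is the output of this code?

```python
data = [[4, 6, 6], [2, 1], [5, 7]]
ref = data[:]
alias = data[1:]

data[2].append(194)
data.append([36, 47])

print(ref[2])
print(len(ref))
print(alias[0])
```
[5, 7, 194]
3
[2, 1]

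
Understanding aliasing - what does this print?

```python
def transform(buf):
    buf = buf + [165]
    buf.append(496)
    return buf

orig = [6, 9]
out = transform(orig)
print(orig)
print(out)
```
[6, 9]
[6, 9, 165, 496]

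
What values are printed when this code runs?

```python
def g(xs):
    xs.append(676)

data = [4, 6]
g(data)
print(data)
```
[4, 6, 676]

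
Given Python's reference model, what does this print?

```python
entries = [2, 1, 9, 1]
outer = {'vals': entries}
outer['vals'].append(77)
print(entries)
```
[2, 1, 9, 1, 77]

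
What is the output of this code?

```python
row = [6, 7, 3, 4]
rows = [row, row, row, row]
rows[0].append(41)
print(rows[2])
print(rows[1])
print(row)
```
[6, 7, 3, 4, 41]
[6, 7, 3, 4, 41]
[6, 7, 3, 4, 41]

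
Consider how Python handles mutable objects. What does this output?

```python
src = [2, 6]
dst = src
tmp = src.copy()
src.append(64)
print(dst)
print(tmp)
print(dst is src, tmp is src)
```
[2, 6, 64]
[2, 6]
True False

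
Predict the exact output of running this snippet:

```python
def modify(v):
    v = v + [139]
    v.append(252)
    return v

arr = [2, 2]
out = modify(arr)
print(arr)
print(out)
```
[2, 2]
[2, 2, 139, 252]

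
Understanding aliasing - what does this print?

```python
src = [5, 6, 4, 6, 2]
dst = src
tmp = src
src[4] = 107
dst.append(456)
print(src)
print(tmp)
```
[5, 6, 4, 6, 107, 456]
[5, 6, 4, 6, 107, 456]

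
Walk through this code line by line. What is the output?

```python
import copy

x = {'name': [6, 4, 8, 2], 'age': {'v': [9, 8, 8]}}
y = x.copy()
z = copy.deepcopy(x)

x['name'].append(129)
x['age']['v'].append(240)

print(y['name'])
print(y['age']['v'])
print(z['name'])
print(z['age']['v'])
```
[6, 4, 8, 2, 129]
[9, 8, 8, 240]
[6, 4, 8, 2]
[9, 8, 8]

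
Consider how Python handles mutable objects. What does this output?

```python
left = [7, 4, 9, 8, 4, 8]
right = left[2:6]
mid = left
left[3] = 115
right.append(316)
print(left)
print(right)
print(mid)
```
[7, 4, 9, 115, 4, 8]
[9, 8, 4, 8, 316]
[7, 4, 9, 115, 4, 8]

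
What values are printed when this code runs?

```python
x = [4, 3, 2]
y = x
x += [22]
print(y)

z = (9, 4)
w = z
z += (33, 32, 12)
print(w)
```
[4, 3, 2, 22]
(9, 4)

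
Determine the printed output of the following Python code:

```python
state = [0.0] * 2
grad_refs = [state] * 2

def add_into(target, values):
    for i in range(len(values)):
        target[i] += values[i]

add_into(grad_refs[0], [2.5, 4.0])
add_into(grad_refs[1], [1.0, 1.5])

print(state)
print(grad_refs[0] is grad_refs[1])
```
[3.5, 5.5]
True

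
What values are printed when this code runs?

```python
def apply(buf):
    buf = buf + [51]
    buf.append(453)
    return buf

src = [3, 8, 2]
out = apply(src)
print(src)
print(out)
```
[3, 8, 2]
[3, 8, 2, 51, 453]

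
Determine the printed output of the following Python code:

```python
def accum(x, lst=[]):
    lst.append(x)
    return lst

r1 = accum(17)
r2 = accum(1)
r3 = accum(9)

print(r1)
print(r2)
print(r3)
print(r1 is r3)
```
[17, 1, 9]
[17, 1, 9]
[17, 1, 9]
True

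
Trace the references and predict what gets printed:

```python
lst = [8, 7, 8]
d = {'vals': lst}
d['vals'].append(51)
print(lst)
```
[8, 7, 8, 51]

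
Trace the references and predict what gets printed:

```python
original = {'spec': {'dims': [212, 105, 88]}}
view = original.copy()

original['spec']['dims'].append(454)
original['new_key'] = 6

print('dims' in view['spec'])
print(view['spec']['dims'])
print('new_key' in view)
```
True
[212, 105, 88, 454]
False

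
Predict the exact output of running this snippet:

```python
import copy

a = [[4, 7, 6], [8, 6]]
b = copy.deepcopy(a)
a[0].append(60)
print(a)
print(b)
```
[[4, 7, 6, 60], [8, 6]]
[[4, 7, 6], [8, 6]]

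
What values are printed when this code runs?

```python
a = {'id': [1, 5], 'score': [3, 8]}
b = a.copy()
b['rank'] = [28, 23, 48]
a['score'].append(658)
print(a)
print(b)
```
{'id': [1, 5], 'score': [3, 8, 658]}
{'id': [1, 5], 'score': [3, 8, 658], 'rank': [28, 23, 48]}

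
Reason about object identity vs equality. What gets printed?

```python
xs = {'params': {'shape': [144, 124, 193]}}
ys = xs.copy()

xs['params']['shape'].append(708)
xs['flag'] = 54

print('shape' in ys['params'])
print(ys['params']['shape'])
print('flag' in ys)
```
True
[144, 124, 193, 708]
False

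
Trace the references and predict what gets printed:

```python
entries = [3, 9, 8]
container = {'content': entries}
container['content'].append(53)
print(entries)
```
[3, 9, 8, 53]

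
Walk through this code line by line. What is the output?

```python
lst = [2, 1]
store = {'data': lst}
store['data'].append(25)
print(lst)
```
[2, 1, 25]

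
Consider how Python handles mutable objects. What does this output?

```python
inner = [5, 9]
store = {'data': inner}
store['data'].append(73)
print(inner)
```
[5, 9, 73]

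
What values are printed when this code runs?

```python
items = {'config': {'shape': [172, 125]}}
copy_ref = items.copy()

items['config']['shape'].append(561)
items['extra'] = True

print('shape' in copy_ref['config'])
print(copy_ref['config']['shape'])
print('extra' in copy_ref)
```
True
[172, 125, 561]
False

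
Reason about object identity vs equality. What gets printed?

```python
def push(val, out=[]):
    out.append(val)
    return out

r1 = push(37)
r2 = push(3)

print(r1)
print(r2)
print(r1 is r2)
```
[37, 3]
[37, 3]
True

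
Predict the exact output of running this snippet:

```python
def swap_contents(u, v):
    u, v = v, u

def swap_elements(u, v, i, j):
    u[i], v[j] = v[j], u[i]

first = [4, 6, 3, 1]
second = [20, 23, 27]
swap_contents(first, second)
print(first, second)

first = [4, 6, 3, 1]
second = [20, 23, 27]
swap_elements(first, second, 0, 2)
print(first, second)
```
[4, 6, 3, 1] [20, 23, 27]
[27, 6, 3, 1] [20, 23, 4]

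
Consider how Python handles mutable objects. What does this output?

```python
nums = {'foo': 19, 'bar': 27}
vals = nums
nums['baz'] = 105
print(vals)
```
{'foo': 19, 'bar': 27, 'baz': 105}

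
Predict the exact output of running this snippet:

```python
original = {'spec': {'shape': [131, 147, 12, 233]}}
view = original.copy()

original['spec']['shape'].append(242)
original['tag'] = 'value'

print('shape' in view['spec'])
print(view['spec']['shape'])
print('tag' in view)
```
True
[131, 147, 12, 233, 242]
False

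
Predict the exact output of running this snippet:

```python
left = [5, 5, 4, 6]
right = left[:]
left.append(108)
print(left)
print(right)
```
[5, 5, 4, 6, 108]
[5, 5, 4, 6]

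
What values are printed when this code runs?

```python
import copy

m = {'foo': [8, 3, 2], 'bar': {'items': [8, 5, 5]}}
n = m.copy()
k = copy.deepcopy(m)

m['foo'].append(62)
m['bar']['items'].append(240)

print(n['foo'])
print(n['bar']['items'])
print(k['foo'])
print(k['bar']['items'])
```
[8, 3, 2, 62]
[8, 5, 5, 240]
[8, 3, 2]
[8, 5, 5]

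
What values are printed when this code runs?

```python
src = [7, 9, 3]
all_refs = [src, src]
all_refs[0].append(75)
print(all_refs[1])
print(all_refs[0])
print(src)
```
[7, 9, 3, 75]
[7, 9, 3, 75]
[7, 9, 3, 75]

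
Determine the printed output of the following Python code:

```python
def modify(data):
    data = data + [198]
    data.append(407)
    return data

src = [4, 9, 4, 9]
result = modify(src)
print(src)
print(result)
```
[4, 9, 4, 9]
[4, 9, 4, 9, 198, 407]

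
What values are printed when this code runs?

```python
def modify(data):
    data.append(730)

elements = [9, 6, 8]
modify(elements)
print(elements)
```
[9, 6, 8, 730]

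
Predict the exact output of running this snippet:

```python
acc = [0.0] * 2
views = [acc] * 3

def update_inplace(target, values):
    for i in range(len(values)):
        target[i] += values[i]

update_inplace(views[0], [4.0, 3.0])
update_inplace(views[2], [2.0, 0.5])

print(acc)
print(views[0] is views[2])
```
[6.0, 3.5]
True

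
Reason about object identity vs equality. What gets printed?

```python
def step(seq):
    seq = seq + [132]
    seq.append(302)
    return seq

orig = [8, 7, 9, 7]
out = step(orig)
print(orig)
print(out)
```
[8, 7, 9, 7]
[8, 7, 9, 7, 132, 302]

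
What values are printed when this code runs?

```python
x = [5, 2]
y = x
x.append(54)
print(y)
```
[5, 2, 54]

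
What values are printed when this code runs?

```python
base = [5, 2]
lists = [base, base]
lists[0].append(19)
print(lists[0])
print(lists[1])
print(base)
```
[5, 2, 19]
[5, 2, 19]
[5, 2, 19]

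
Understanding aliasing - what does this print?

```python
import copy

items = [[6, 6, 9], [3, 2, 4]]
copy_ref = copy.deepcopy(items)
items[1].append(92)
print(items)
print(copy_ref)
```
[[6, 6, 9], [3, 2, 4, 92]]
[[6, 6, 9], [3, 2, 4]]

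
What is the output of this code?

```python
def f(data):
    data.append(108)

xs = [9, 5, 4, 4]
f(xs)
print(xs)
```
[9, 5, 4, 4, 108]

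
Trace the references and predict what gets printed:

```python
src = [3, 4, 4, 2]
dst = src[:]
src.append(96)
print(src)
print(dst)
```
[3, 4, 4, 2, 96]
[3, 4, 4, 2]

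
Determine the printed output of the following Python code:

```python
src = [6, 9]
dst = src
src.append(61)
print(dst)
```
[6, 9, 61]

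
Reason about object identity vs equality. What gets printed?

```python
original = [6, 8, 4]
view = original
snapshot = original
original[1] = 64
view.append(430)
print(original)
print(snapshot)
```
[6, 64, 4, 430]
[6, 64, 4, 430]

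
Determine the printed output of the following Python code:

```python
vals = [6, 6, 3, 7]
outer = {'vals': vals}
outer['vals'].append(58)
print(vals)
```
[6, 6, 3, 7, 58]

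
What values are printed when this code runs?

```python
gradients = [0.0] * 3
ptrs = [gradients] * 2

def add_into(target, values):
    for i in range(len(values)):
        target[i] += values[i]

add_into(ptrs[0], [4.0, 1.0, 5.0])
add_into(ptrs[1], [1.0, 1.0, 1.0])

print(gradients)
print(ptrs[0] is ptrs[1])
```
[5.0, 2.0, 6.0]
True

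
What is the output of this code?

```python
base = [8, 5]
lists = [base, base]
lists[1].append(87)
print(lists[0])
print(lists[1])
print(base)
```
[8, 5, 87]
[8, 5, 87]
[8, 5, 87]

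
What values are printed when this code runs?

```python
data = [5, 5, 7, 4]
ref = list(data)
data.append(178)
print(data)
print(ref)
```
[5, 5, 7, 4, 178]
[5, 5, 7, 4]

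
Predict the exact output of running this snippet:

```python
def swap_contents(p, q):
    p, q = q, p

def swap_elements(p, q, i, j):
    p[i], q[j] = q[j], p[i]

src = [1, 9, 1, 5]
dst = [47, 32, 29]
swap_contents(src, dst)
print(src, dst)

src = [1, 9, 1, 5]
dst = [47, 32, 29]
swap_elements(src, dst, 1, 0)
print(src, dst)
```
[1, 9, 1, 5] [47, 32, 29]
[1, 47, 1, 5] [9, 32, 29]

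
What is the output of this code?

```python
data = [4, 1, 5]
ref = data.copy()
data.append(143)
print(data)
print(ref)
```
[4, 1, 5, 143]
[4, 1, 5]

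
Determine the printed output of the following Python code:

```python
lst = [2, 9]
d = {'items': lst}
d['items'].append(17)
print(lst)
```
[2, 9, 17]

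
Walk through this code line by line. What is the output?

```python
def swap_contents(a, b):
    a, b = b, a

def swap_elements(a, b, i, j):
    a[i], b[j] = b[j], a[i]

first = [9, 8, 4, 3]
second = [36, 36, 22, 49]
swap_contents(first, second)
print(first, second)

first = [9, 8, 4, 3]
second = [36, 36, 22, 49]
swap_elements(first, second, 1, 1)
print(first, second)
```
[9, 8, 4, 3] [36, 36, 22, 49]
[9, 36, 4, 3] [36, 8, 22, 49]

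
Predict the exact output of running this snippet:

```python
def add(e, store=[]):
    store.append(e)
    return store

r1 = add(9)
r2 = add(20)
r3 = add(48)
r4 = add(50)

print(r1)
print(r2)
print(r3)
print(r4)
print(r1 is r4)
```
[9, 20, 48, 50]
[9, 20, 48, 50]
[9, 20, 48, 50]
[9, 20, 48, 50]
True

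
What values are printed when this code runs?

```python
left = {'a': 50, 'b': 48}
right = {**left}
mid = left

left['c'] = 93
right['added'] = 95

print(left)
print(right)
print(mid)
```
{'a': 50, 'b': 48, 'c': 93}
{'a': 50, 'b': 48, 'added': 95}
{'a': 50, 'b': 48, 'c': 93}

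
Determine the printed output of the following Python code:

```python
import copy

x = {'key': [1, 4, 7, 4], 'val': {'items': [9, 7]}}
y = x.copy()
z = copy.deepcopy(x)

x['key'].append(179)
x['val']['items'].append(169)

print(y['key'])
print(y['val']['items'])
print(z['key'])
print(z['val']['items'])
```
[1, 4, 7, 4, 179]
[9, 7, 169]
[1, 4, 7, 4]
[9, 7]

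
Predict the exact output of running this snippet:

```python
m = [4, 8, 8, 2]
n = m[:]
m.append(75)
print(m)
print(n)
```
[4, 8, 8, 2, 75]
[4, 8, 8, 2]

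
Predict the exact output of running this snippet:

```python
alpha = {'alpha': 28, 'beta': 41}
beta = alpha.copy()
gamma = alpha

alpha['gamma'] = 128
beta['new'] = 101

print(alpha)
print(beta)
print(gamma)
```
{'alpha': 28, 'beta': 41, 'gamma': 128}
{'alpha': 28, 'beta': 41, 'new': 101}
{'alpha': 28, 'beta': 41, 'gamma': 128}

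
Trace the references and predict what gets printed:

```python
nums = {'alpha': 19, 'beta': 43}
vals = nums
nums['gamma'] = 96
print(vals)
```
{'alpha': 19, 'beta': 43, 'gamma': 96}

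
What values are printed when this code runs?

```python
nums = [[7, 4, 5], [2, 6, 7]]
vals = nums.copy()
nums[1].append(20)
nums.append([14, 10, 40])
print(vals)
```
[[7, 4, 5], [2, 6, 7, 20]]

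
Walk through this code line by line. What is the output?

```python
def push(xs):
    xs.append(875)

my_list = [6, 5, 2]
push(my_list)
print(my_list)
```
[6, 5, 2, 875]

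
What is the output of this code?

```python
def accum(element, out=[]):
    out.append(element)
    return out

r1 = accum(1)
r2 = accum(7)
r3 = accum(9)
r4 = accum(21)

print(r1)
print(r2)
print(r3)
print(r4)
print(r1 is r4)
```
[1, 7, 9, 21]
[1, 7, 9, 21]
[1, 7, 9, 21]
[1, 7, 9, 21]
True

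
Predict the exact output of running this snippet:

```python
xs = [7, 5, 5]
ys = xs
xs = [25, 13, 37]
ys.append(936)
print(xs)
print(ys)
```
[25, 13, 37]
[7, 5, 5, 936]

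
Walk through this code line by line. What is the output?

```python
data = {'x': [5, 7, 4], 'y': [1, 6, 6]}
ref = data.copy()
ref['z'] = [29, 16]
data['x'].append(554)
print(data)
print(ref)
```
{'x': [5, 7, 4, 554], 'y': [1, 6, 6]}
{'x': [5, 7, 4, 554], 'y': [1, 6, 6], 'z': [29, 16]}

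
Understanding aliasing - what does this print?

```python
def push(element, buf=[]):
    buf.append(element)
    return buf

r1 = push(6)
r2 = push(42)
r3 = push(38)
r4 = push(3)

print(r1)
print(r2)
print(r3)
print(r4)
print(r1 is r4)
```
[6, 42, 38, 3]
[6, 42, 38, 3]
[6, 42, 38, 3]
[6, 42, 38, 3]
True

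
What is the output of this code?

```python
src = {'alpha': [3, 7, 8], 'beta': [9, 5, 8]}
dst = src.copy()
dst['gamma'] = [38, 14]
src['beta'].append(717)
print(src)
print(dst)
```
{'alpha': [3, 7, 8], 'beta': [9, 5, 8, 717]}
{'alpha': [3, 7, 8], 'beta': [9, 5, 8, 717], 'gamma': [38, 14]}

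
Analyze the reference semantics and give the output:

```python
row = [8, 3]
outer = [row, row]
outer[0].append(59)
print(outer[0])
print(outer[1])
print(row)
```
[8, 3, 59]
[8, 3, 59]
[8, 3, 59]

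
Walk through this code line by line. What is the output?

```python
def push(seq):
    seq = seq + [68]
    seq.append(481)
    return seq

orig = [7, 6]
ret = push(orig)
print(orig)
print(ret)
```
[7, 6]
[7, 6, 68, 481]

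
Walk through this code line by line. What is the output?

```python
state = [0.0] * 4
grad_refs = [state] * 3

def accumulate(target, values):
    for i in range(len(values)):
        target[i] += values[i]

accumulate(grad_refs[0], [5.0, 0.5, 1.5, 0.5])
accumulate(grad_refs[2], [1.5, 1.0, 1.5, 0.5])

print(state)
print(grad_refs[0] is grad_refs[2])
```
[6.5, 1.5, 3.0, 1.0]
True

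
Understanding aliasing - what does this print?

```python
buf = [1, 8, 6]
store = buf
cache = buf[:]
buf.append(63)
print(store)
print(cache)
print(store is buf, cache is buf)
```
[1, 8, 6, 63]
[1, 8, 6]
True False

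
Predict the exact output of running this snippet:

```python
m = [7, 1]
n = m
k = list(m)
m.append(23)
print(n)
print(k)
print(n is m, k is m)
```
[7, 1, 23]
[7, 1]
True False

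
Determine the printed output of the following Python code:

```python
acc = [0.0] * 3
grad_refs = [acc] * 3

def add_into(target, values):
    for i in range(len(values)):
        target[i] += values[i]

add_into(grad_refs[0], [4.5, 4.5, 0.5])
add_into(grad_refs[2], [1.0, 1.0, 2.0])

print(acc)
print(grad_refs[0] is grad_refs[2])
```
[5.5, 5.5, 2.5]
True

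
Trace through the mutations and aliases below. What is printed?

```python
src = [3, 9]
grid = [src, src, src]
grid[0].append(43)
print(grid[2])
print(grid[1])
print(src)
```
[3, 9, 43]
[3, 9, 43]
[3, 9, 43]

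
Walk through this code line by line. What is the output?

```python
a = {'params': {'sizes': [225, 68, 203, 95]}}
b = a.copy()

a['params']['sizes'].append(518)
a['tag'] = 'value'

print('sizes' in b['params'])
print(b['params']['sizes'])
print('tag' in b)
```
True
[225, 68, 203, 95, 518]
False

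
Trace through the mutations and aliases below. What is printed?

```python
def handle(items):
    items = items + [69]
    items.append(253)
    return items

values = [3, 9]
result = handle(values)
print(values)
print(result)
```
[3, 9]
[3, 9, 69, 253]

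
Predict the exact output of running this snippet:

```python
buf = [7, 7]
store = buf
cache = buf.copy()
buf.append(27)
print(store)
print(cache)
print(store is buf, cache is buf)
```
[7, 7, 27]
[7, 7]
True False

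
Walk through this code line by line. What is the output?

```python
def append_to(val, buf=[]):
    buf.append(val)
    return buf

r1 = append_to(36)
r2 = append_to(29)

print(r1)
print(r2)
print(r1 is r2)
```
[36, 29]
[36, 29]
True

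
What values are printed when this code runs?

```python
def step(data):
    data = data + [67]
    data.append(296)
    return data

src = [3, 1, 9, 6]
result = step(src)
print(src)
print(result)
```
[3, 1, 9, 6]
[3, 1, 9, 6, 67, 296]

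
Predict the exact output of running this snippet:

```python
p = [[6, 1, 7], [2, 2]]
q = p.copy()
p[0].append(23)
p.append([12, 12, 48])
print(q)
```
[[6, 1, 7, 23], [2, 2]]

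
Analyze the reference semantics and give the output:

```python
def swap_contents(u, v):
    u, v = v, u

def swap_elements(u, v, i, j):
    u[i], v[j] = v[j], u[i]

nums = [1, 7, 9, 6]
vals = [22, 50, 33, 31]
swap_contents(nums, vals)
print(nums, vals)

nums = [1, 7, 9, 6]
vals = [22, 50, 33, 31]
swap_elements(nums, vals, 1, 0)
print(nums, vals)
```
[1, 7, 9, 6] [22, 50, 33, 31]
[1, 22, 9, 6] [7, 50, 33, 31]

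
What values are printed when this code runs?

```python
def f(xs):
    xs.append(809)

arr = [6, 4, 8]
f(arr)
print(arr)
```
[6, 4, 8, 809]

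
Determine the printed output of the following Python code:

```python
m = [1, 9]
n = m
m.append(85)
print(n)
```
[1, 9, 85]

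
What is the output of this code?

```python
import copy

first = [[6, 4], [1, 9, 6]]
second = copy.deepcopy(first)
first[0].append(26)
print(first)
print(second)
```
[[6, 4, 26], [1, 9, 6]]
[[6, 4], [1, 9, 6]]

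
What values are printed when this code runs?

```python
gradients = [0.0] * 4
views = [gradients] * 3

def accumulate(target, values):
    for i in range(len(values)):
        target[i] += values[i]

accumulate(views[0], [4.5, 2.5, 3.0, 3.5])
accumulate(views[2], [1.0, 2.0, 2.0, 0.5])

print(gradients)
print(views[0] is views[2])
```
[5.5, 4.5, 5.0, 4.0]
True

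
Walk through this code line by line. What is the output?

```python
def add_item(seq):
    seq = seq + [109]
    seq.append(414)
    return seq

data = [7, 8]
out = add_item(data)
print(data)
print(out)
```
[7, 8]
[7, 8, 109, 414]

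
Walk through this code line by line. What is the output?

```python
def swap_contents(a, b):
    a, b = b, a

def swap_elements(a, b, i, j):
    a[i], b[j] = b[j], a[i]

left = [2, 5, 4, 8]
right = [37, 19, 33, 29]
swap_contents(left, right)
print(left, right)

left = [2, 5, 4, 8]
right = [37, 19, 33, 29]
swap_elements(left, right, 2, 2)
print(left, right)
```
[2, 5, 4, 8] [37, 19, 33, 29]
[2, 5, 33, 8] [37, 19, 4, 29]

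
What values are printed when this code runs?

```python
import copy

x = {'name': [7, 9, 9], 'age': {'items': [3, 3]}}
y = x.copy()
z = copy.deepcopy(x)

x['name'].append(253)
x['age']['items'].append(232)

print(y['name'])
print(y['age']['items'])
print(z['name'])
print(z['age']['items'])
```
[7, 9, 9, 253]
[3, 3, 232]
[7, 9, 9]
[3, 3]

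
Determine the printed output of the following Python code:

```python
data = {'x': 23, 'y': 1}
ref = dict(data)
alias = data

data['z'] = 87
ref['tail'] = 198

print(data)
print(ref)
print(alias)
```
{'x': 23, 'y': 1, 'z': 87}
{'x': 23, 'y': 1, 'tail': 198}
{'x': 23, 'y': 1, 'z': 87}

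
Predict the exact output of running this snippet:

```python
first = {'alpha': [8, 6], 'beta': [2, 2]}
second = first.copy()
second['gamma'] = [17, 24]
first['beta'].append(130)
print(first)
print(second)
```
{'alpha': [8, 6], 'beta': [2, 2, 130]}
{'alpha': [8, 6], 'beta': [2, 2, 130], 'gamma': [17, 24]}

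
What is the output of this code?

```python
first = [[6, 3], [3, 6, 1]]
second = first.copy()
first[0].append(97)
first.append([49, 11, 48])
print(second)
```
[[6, 3, 97], [3, 6, 1]]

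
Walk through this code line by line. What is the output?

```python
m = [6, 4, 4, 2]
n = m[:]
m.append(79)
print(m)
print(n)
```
[6, 4, 4, 2, 79]
[6, 4, 4, 2]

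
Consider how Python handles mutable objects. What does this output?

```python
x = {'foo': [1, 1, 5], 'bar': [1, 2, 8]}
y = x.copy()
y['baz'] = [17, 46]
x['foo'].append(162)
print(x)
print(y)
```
{'foo': [1, 1, 5, 162], 'bar': [1, 2, 8]}
{'foo': [1, 1, 5, 162], 'bar': [1, 2, 8], 'baz': [17, 46]}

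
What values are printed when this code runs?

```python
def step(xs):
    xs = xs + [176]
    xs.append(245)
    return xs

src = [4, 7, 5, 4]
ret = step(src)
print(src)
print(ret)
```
[4, 7, 5, 4]
[4, 7, 5, 4, 176, 245]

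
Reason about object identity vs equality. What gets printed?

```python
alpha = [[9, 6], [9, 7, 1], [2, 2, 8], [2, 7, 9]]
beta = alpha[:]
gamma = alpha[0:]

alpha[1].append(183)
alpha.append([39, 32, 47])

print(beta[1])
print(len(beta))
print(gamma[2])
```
[9, 7, 1, 183]
4
[2, 2, 8]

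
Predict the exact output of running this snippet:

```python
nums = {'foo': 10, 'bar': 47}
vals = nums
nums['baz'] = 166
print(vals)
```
{'foo': 10, 'bar': 47, 'baz': 166}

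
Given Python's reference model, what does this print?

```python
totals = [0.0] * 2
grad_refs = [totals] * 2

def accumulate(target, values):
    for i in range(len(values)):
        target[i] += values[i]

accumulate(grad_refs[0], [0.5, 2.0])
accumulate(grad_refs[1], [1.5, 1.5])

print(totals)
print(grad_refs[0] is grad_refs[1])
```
[2.0, 3.5]
True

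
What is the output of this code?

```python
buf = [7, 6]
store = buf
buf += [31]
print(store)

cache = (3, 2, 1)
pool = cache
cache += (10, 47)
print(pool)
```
[7, 6, 31]
(3, 2, 1)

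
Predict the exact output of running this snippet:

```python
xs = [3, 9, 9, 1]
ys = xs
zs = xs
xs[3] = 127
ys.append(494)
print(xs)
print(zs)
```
[3, 9, 9, 127, 494]
[3, 9, 9, 127, 494]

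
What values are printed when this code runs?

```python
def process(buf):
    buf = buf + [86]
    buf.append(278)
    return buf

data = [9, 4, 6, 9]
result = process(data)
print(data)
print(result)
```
[9, 4, 6, 9]
[9, 4, 6, 9, 86, 278]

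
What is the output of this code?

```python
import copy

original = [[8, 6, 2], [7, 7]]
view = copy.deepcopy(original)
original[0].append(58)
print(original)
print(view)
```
[[8, 6, 2, 58], [7, 7]]
[[8, 6, 2], [7, 7]]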